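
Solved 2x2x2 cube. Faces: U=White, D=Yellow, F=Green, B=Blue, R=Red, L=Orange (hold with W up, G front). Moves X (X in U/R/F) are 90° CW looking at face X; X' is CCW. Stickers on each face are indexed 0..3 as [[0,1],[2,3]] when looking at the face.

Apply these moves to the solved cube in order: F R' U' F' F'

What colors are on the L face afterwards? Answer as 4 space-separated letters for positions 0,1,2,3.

Answer: Y W O G

Derivation:
After move 1 (F): F=GGGG U=WWOO R=WRWR D=RRYY L=OYOY
After move 2 (R'): R=RRWW U=WBOB F=GWGO D=RGYG B=YBRB
After move 3 (U'): U=BBWO F=OYGO R=GWWW B=RRRB L=YBOY
After move 4 (F'): F=YOOG U=BBGW R=GWRW D=BYYG L=YOOW
After move 5 (F'): F=OGYO U=BBGR R=YWBW D=OWYG L=YWOG
Query: L face = YWOG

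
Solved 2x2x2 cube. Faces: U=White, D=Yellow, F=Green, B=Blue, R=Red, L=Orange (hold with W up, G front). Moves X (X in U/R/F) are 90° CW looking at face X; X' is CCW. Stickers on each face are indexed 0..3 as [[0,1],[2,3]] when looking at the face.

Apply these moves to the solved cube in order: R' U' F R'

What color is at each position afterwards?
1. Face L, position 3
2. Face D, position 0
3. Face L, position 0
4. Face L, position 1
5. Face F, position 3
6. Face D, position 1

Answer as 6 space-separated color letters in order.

After move 1 (R'): R=RRRR U=WBWB F=GWGW D=YGYG B=YBYB
After move 2 (U'): U=BBWW F=OOGW R=GWRR B=RRYB L=YBOO
After move 3 (F): F=GOWO U=BBOB R=WWWR D=RGYG L=YYOG
After move 4 (R'): R=WRWW U=BYOR F=GBWB D=ROYO B=GRGB
Query 1: L[3] = G
Query 2: D[0] = R
Query 3: L[0] = Y
Query 4: L[1] = Y
Query 5: F[3] = B
Query 6: D[1] = O

Answer: G R Y Y B O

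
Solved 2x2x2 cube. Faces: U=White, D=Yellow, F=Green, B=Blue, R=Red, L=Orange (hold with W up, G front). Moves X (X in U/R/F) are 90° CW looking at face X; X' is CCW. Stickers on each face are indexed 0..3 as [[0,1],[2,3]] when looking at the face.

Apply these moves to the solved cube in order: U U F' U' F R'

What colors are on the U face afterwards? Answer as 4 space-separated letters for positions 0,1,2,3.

After move 1 (U): U=WWWW F=RRGG R=BBRR B=OOBB L=GGOO
After move 2 (U): U=WWWW F=BBGG R=OORR B=GGBB L=RROO
After move 3 (F'): F=BGBG U=WWOR R=YOYR D=ROYY L=RWOW
After move 4 (U'): U=WRWO F=RWBG R=BGYR B=YOBB L=GGOW
After move 5 (F): F=BRGW U=WRWG R=WGOR D=YBYY L=GROO
After move 6 (R'): R=GRWO U=WBWY F=BRGG D=YRYW B=YOBB
Query: U face = WBWY

Answer: W B W Y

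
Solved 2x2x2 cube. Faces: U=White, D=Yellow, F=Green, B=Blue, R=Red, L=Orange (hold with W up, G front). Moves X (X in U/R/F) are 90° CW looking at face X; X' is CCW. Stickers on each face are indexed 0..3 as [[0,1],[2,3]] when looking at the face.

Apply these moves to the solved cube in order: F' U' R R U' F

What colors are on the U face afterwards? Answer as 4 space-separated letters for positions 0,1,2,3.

After move 1 (F'): F=GGGG U=WWRR R=YRYR D=OOYY L=OWOW
After move 2 (U'): U=WRWR F=OWGG R=GGYR B=YRBB L=BBOW
After move 3 (R): R=YGRG U=WWWG F=OOGY D=OBYY B=RRRB
After move 4 (R): R=RYGG U=WOWY F=OBGY D=ORYR B=GRWB
After move 5 (U'): U=OYWW F=BBGY R=OBGG B=RYWB L=GROW
After move 6 (F): F=GBYB U=OYWR R=WBWG D=GOYR L=GOOR
Query: U face = OYWR

Answer: O Y W R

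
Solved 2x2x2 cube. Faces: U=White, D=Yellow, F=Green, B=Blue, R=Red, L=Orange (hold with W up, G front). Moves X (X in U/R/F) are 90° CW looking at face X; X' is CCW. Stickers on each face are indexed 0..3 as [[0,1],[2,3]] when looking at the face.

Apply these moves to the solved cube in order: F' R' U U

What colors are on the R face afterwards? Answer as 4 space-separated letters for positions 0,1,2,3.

Answer: O W Y Y

Derivation:
After move 1 (F'): F=GGGG U=WWRR R=YRYR D=OOYY L=OWOW
After move 2 (R'): R=RRYY U=WBRB F=GWGR D=OGYG B=YBOB
After move 3 (U): U=RWBB F=RRGR R=YBYY B=OWOB L=GWOW
After move 4 (U): U=BRBW F=YBGR R=OWYY B=GWOB L=RROW
Query: R face = OWYY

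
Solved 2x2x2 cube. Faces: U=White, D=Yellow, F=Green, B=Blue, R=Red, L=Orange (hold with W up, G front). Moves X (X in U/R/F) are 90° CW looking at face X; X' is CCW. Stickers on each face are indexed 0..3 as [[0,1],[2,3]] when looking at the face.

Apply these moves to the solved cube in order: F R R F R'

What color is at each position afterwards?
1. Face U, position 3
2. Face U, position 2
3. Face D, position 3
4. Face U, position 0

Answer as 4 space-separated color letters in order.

After move 1 (F): F=GGGG U=WWOO R=WRWR D=RRYY L=OYOY
After move 2 (R): R=WWRR U=WGOG F=GRGY D=RBYB B=OBWB
After move 3 (R): R=RWRW U=WROY F=GBGB D=RWYO B=GBGB
After move 4 (F): F=GGBB U=WRYY R=OWYW D=RRYO L=OROW
After move 5 (R'): R=WWOY U=WGYG F=GRBY D=RGYB B=OBRB
Query 1: U[3] = G
Query 2: U[2] = Y
Query 3: D[3] = B
Query 4: U[0] = W

Answer: G Y B W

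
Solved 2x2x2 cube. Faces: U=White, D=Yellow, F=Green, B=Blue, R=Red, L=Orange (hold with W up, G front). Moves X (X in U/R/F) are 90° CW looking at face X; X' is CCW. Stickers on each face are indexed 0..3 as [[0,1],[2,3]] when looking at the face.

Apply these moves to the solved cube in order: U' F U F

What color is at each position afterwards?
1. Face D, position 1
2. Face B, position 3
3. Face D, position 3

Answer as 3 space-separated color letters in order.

Answer: R B Y

Derivation:
After move 1 (U'): U=WWWW F=OOGG R=GGRR B=RRBB L=BBOO
After move 2 (F): F=GOGO U=WWOB R=WGWR D=RGYY L=BYOY
After move 3 (U): U=OWBW F=WGGO R=RRWR B=BYBB L=GOOY
After move 4 (F): F=GWOG U=OWYO R=BRWR D=WRYY L=GROG
Query 1: D[1] = R
Query 2: B[3] = B
Query 3: D[3] = Y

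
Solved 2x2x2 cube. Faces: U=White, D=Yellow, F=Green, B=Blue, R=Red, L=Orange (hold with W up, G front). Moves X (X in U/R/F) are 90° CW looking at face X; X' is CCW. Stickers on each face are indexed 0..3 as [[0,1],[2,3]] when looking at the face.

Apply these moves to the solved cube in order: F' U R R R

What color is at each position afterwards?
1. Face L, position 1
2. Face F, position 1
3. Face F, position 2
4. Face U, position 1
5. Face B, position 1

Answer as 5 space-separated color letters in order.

After move 1 (F'): F=GGGG U=WWRR R=YRYR D=OOYY L=OWOW
After move 2 (U): U=RWRW F=YRGG R=BBYR B=OWBB L=GGOW
After move 3 (R): R=YBRB U=RRRG F=YOGY D=OBYO B=WWWB
After move 4 (R): R=RYBB U=RORY F=YBGO D=OWYW B=GWRB
After move 5 (R): R=BRBY U=RBRO F=YWGW D=ORYG B=YWOB
Query 1: L[1] = G
Query 2: F[1] = W
Query 3: F[2] = G
Query 4: U[1] = B
Query 5: B[1] = W

Answer: G W G B W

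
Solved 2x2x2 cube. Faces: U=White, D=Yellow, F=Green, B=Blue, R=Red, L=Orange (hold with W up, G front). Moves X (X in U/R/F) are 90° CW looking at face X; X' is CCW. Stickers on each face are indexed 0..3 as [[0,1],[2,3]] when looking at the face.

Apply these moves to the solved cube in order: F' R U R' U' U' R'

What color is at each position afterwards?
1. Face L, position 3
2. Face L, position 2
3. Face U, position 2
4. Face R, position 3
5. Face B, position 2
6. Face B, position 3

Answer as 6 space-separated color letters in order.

After move 1 (F'): F=GGGG U=WWRR R=YRYR D=OOYY L=OWOW
After move 2 (R): R=YYRR U=WGRG F=GOGY D=OBYB B=RBWB
After move 3 (U): U=RWGG F=YYGY R=RBRR B=OWWB L=GOOW
After move 4 (R'): R=BRRR U=RWGO F=YWGG D=OYYY B=BWBB
After move 5 (U'): U=WORG F=GOGG R=YWRR B=BRBB L=BWOW
After move 6 (U'): U=OGWR F=BWGG R=GORR B=YWBB L=BROW
After move 7 (R'): R=ORGR U=OBWY F=BGGR D=OWYG B=YWYB
Query 1: L[3] = W
Query 2: L[2] = O
Query 3: U[2] = W
Query 4: R[3] = R
Query 5: B[2] = Y
Query 6: B[3] = B

Answer: W O W R Y B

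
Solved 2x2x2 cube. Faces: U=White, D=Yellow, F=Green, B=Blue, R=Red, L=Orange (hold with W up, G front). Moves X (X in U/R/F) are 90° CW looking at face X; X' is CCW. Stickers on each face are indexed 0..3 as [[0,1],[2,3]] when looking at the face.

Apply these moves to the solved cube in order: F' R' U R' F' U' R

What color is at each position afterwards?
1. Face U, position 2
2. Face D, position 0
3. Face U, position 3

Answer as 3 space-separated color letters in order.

Answer: R W G

Derivation:
After move 1 (F'): F=GGGG U=WWRR R=YRYR D=OOYY L=OWOW
After move 2 (R'): R=RRYY U=WBRB F=GWGR D=OGYG B=YBOB
After move 3 (U): U=RWBB F=RRGR R=YBYY B=OWOB L=GWOW
After move 4 (R'): R=BYYY U=ROBO F=RWGB D=ORYR B=GWGB
After move 5 (F'): F=WBRG U=ROBY R=RYOY D=WWYR L=GOOB
After move 6 (U'): U=OYRB F=GORG R=WBOY B=RYGB L=GWOB
After move 7 (R): R=OWYB U=OORG F=GWRR D=WGYR B=BYYB
Query 1: U[2] = R
Query 2: D[0] = W
Query 3: U[3] = G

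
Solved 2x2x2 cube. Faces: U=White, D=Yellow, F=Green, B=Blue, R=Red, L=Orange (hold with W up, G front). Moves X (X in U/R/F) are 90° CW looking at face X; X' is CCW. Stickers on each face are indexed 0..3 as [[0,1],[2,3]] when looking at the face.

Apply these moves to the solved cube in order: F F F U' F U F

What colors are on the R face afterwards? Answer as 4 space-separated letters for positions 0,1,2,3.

Answer: B R R R

Derivation:
After move 1 (F): F=GGGG U=WWOO R=WRWR D=RRYY L=OYOY
After move 2 (F): F=GGGG U=WWYY R=OROR D=WWYY L=OROR
After move 3 (F): F=GGGG U=WWRR R=YRYR D=OOYY L=OWOW
After move 4 (U'): U=WRWR F=OWGG R=GGYR B=YRBB L=BBOW
After move 5 (F): F=GOGW U=WRWB R=WGRR D=YGYY L=BOOO
After move 6 (U): U=WWBR F=WGGW R=YRRR B=BOBB L=GOOO
After move 7 (F): F=GWWG U=WWOO R=BRRR D=RYYY L=GYOG
Query: R face = BRRR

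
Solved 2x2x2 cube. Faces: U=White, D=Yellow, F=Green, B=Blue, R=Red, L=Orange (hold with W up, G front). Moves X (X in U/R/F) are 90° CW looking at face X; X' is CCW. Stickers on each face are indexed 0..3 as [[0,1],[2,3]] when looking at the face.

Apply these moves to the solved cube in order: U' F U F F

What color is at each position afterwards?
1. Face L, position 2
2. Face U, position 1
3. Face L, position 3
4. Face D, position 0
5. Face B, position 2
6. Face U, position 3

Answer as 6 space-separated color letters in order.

Answer: O W R W B R

Derivation:
After move 1 (U'): U=WWWW F=OOGG R=GGRR B=RRBB L=BBOO
After move 2 (F): F=GOGO U=WWOB R=WGWR D=RGYY L=BYOY
After move 3 (U): U=OWBW F=WGGO R=RRWR B=BYBB L=GOOY
After move 4 (F): F=GWOG U=OWYO R=BRWR D=WRYY L=GROG
After move 5 (F): F=OGGW U=OWGR R=YROR D=WBYY L=GWOR
Query 1: L[2] = O
Query 2: U[1] = W
Query 3: L[3] = R
Query 4: D[0] = W
Query 5: B[2] = B
Query 6: U[3] = R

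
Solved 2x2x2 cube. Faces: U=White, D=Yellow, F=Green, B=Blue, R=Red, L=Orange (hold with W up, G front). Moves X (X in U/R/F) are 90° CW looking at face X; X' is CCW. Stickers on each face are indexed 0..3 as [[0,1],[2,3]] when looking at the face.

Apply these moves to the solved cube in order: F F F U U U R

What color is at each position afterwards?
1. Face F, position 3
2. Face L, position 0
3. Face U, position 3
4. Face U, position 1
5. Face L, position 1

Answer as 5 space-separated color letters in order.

After move 1 (F): F=GGGG U=WWOO R=WRWR D=RRYY L=OYOY
After move 2 (F): F=GGGG U=WWYY R=OROR D=WWYY L=OROR
After move 3 (F): F=GGGG U=WWRR R=YRYR D=OOYY L=OWOW
After move 4 (U): U=RWRW F=YRGG R=BBYR B=OWBB L=GGOW
After move 5 (U): U=RRWW F=BBGG R=OWYR B=GGBB L=YROW
After move 6 (U): U=WRWR F=OWGG R=GGYR B=YRBB L=BBOW
After move 7 (R): R=YGRG U=WWWG F=OOGY D=OBYY B=RRRB
Query 1: F[3] = Y
Query 2: L[0] = B
Query 3: U[3] = G
Query 4: U[1] = W
Query 5: L[1] = B

Answer: Y B G W B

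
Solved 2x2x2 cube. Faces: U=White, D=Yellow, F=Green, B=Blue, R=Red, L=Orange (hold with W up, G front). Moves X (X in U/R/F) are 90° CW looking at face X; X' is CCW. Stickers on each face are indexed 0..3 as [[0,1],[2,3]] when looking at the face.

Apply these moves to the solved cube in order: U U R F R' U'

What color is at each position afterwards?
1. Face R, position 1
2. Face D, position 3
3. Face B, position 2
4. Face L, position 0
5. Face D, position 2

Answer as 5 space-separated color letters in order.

Answer: B Y R G Y

Derivation:
After move 1 (U): U=WWWW F=RRGG R=BBRR B=OOBB L=GGOO
After move 2 (U): U=WWWW F=BBGG R=OORR B=GGBB L=RROO
After move 3 (R): R=RORO U=WBWG F=BYGY D=YBYG B=WGWB
After move 4 (F): F=GBYY U=WBOR R=WOGO D=RRYG L=RYOB
After move 5 (R'): R=OOWG U=WWOW F=GBYR D=RBYY B=GGRB
After move 6 (U'): U=WWWO F=RYYR R=GBWG B=OORB L=GGOB
Query 1: R[1] = B
Query 2: D[3] = Y
Query 3: B[2] = R
Query 4: L[0] = G
Query 5: D[2] = Y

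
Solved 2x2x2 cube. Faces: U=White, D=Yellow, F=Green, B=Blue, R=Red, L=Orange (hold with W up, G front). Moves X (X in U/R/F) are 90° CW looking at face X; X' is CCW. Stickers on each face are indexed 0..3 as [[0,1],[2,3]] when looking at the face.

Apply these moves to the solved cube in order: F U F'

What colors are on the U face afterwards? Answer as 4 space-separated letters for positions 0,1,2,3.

After move 1 (F): F=GGGG U=WWOO R=WRWR D=RRYY L=OYOY
After move 2 (U): U=OWOW F=WRGG R=BBWR B=OYBB L=GGOY
After move 3 (F'): F=RGWG U=OWBW R=RBRR D=GYYY L=GWOO
Query: U face = OWBW

Answer: O W B W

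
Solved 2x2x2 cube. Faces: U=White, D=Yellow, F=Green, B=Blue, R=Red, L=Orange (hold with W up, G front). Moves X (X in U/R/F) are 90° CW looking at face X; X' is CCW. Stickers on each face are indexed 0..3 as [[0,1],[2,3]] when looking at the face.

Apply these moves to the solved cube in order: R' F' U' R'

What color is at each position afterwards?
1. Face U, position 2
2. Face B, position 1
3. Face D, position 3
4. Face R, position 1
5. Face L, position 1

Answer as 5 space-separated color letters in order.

Answer: W R G R B

Derivation:
After move 1 (R'): R=RRRR U=WBWB F=GWGW D=YGYG B=YBYB
After move 2 (F'): F=WWGG U=WBRR R=GRYR D=OOYG L=OBOW
After move 3 (U'): U=BRWR F=OBGG R=WWYR B=GRYB L=YBOW
After move 4 (R'): R=WRWY U=BYWG F=ORGR D=OBYG B=GROB
Query 1: U[2] = W
Query 2: B[1] = R
Query 3: D[3] = G
Query 4: R[1] = R
Query 5: L[1] = B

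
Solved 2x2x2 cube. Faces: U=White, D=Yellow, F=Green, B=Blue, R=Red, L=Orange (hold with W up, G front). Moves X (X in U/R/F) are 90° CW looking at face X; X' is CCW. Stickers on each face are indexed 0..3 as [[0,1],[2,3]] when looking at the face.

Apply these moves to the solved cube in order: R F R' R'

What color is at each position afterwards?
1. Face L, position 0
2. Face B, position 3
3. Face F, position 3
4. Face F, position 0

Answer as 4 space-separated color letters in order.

After move 1 (R): R=RRRR U=WGWG F=GYGY D=YBYB B=WBWB
After move 2 (F): F=GGYY U=WGOO R=WRGR D=RRYB L=OYOB
After move 3 (R'): R=RRWG U=WWOW F=GGYO D=RGYY B=BBRB
After move 4 (R'): R=RGRW U=WROB F=GWYW D=RGYO B=YBGB
Query 1: L[0] = O
Query 2: B[3] = B
Query 3: F[3] = W
Query 4: F[0] = G

Answer: O B W G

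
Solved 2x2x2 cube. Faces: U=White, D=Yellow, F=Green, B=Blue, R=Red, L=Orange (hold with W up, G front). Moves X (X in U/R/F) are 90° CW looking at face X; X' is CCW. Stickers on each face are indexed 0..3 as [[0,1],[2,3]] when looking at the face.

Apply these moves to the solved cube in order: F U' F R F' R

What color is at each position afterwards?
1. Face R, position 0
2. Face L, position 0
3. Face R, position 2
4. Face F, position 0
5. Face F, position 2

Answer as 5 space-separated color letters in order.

After move 1 (F): F=GGGG U=WWOO R=WRWR D=RRYY L=OYOY
After move 2 (U'): U=WOWO F=OYGG R=GGWR B=WRBB L=BBOY
After move 3 (F): F=GOGY U=WOYB R=WGOR D=WGYY L=BROR
After move 4 (R): R=OWRG U=WOYY F=GGGY D=WBYW B=BROB
After move 5 (F'): F=GYGG U=WOOR R=BWWG D=RRYW L=BYOY
After move 6 (R): R=WBGW U=WYOG F=GRGW D=ROYB B=RROB
Query 1: R[0] = W
Query 2: L[0] = B
Query 3: R[2] = G
Query 4: F[0] = G
Query 5: F[2] = G

Answer: W B G G G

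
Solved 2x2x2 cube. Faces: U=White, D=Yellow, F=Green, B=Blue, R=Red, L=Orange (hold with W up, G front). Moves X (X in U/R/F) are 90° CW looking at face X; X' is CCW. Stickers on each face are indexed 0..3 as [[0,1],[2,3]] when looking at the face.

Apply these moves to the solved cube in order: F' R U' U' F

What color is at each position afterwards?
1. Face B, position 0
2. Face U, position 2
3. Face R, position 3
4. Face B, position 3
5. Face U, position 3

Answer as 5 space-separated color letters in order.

Answer: G W R B Y

Derivation:
After move 1 (F'): F=GGGG U=WWRR R=YRYR D=OOYY L=OWOW
After move 2 (R): R=YYRR U=WGRG F=GOGY D=OBYB B=RBWB
After move 3 (U'): U=GGWR F=OWGY R=GORR B=YYWB L=RBOW
After move 4 (U'): U=GRGW F=RBGY R=OWRR B=GOWB L=YYOW
After move 5 (F): F=GRYB U=GRWY R=GWWR D=ROYB L=YOOB
Query 1: B[0] = G
Query 2: U[2] = W
Query 3: R[3] = R
Query 4: B[3] = B
Query 5: U[3] = Y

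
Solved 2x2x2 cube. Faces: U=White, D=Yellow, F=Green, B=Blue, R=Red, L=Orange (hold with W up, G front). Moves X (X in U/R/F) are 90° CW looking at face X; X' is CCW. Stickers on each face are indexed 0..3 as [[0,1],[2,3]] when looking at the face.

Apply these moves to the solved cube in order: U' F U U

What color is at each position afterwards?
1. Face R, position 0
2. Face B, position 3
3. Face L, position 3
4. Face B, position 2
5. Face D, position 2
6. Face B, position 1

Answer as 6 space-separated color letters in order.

After move 1 (U'): U=WWWW F=OOGG R=GGRR B=RRBB L=BBOO
After move 2 (F): F=GOGO U=WWOB R=WGWR D=RGYY L=BYOY
After move 3 (U): U=OWBW F=WGGO R=RRWR B=BYBB L=GOOY
After move 4 (U): U=BOWW F=RRGO R=BYWR B=GOBB L=WGOY
Query 1: R[0] = B
Query 2: B[3] = B
Query 3: L[3] = Y
Query 4: B[2] = B
Query 5: D[2] = Y
Query 6: B[1] = O

Answer: B B Y B Y O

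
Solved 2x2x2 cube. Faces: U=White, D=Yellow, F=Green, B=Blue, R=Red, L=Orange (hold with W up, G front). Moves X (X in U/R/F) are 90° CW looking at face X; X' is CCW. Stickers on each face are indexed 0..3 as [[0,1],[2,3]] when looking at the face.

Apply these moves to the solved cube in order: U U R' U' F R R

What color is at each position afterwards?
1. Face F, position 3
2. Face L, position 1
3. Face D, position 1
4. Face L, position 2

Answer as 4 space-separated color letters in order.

After move 1 (U): U=WWWW F=RRGG R=BBRR B=OOBB L=GGOO
After move 2 (U): U=WWWW F=BBGG R=OORR B=GGBB L=RROO
After move 3 (R'): R=OROR U=WBWG F=BWGW D=YBYG B=YGYB
After move 4 (U'): U=BGWW F=RRGW R=BWOR B=ORYB L=YGOO
After move 5 (F): F=GRWR U=BGOG R=WWWR D=OBYG L=YYOB
After move 6 (R): R=WWRW U=BROR F=GBWG D=OYYO B=GRGB
After move 7 (R): R=RWWW U=BBOG F=GYWO D=OGYG B=RRRB
Query 1: F[3] = O
Query 2: L[1] = Y
Query 3: D[1] = G
Query 4: L[2] = O

Answer: O Y G O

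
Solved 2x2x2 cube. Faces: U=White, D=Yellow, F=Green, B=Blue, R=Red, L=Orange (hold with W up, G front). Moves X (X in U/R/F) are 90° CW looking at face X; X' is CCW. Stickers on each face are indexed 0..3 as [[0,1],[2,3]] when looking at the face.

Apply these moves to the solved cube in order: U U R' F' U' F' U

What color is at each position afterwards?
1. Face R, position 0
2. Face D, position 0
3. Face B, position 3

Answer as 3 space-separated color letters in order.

Answer: B G B

Derivation:
After move 1 (U): U=WWWW F=RRGG R=BBRR B=OOBB L=GGOO
After move 2 (U): U=WWWW F=BBGG R=OORR B=GGBB L=RROO
After move 3 (R'): R=OROR U=WBWG F=BWGW D=YBYG B=YGYB
After move 4 (F'): F=WWBG U=WBOO R=BRYR D=ROYG L=RGOW
After move 5 (U'): U=BOWO F=RGBG R=WWYR B=BRYB L=YGOW
After move 6 (F'): F=GGRB U=BOWY R=OWRR D=GWYG L=YOOW
After move 7 (U): U=WBYO F=OWRB R=BRRR B=YOYB L=GGOW
Query 1: R[0] = B
Query 2: D[0] = G
Query 3: B[3] = B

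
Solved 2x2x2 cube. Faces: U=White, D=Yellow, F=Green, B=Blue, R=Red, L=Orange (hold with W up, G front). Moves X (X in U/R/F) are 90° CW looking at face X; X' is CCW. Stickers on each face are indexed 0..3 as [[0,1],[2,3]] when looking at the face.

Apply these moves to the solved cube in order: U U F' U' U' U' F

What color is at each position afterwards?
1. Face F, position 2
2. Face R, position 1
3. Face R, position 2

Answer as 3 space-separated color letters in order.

Answer: G G W

Derivation:
After move 1 (U): U=WWWW F=RRGG R=BBRR B=OOBB L=GGOO
After move 2 (U): U=WWWW F=BBGG R=OORR B=GGBB L=RROO
After move 3 (F'): F=BGBG U=WWOR R=YOYR D=ROYY L=RWOW
After move 4 (U'): U=WRWO F=RWBG R=BGYR B=YOBB L=GGOW
After move 5 (U'): U=ROWW F=GGBG R=RWYR B=BGBB L=YOOW
After move 6 (U'): U=OWRW F=YOBG R=GGYR B=RWBB L=BGOW
After move 7 (F): F=BYGO U=OWWG R=RGWR D=YGYY L=BROO
Query 1: F[2] = G
Query 2: R[1] = G
Query 3: R[2] = W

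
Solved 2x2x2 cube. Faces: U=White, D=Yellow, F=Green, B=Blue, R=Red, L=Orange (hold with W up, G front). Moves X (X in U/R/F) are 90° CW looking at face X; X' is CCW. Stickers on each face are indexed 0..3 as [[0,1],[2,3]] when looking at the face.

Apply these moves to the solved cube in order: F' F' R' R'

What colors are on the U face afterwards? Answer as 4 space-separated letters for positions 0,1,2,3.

Answer: W W Y Y

Derivation:
After move 1 (F'): F=GGGG U=WWRR R=YRYR D=OOYY L=OWOW
After move 2 (F'): F=GGGG U=WWYY R=OROR D=WWYY L=OROR
After move 3 (R'): R=RROO U=WBYB F=GWGY D=WGYG B=YBWB
After move 4 (R'): R=RORO U=WWYY F=GBGB D=WWYY B=GBGB
Query: U face = WWYY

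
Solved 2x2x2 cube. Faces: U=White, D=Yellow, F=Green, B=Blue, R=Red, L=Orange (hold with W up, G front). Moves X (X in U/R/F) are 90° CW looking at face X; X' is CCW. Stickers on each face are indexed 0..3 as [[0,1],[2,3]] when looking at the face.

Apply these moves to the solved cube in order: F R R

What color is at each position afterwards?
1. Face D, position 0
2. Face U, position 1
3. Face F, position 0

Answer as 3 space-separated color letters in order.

After move 1 (F): F=GGGG U=WWOO R=WRWR D=RRYY L=OYOY
After move 2 (R): R=WWRR U=WGOG F=GRGY D=RBYB B=OBWB
After move 3 (R): R=RWRW U=WROY F=GBGB D=RWYO B=GBGB
Query 1: D[0] = R
Query 2: U[1] = R
Query 3: F[0] = G

Answer: R R G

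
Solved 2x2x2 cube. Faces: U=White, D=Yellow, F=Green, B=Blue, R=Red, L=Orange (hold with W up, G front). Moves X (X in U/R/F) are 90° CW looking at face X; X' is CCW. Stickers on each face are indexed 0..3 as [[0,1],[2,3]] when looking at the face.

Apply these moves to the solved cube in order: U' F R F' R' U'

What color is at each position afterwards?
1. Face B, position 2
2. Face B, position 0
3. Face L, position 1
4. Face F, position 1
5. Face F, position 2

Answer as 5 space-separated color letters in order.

After move 1 (U'): U=WWWW F=OOGG R=GGRR B=RRBB L=BBOO
After move 2 (F): F=GOGO U=WWOB R=WGWR D=RGYY L=BYOY
After move 3 (R): R=WWRG U=WOOO F=GGGY D=RBYR B=BRWB
After move 4 (F'): F=GYGG U=WOWR R=BWRG D=YYYR L=BOOO
After move 5 (R'): R=WGBR U=WWWB F=GOGR D=YYYG B=RRYB
After move 6 (U'): U=WBWW F=BOGR R=GOBR B=WGYB L=RROO
Query 1: B[2] = Y
Query 2: B[0] = W
Query 3: L[1] = R
Query 4: F[1] = O
Query 5: F[2] = G

Answer: Y W R O G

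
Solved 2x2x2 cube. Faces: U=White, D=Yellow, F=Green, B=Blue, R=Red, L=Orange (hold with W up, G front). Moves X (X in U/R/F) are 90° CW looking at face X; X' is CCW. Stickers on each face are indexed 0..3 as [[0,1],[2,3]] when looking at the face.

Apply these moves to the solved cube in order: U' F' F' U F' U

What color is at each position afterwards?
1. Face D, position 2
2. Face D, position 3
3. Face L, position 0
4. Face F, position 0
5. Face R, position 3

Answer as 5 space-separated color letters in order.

Answer: Y Y G W R

Derivation:
After move 1 (U'): U=WWWW F=OOGG R=GGRR B=RRBB L=BBOO
After move 2 (F'): F=OGOG U=WWGR R=YGYR D=BOYY L=BWOW
After move 3 (F'): F=GGOO U=WWYY R=OGBR D=WWYY L=BROG
After move 4 (U): U=YWYW F=OGOO R=RRBR B=BRBB L=GGOG
After move 5 (F'): F=GOOO U=YWRB R=WRWR D=GGYY L=GWOY
After move 6 (U): U=RYBW F=WROO R=BRWR B=GWBB L=GOOY
Query 1: D[2] = Y
Query 2: D[3] = Y
Query 3: L[0] = G
Query 4: F[0] = W
Query 5: R[3] = R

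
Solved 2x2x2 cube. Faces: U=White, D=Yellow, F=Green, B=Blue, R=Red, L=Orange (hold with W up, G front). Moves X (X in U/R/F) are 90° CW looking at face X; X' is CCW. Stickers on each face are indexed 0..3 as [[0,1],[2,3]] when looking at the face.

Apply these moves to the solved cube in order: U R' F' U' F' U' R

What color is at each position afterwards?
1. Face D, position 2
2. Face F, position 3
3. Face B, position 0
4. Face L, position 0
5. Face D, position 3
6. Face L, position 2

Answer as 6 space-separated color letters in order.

After move 1 (U): U=WWWW F=RRGG R=BBRR B=OOBB L=GGOO
After move 2 (R'): R=BRBR U=WBWO F=RWGW D=YRYG B=YOYB
After move 3 (F'): F=WWRG U=WBBB R=RRYR D=GOYG L=GOOW
After move 4 (U'): U=BBWB F=GORG R=WWYR B=RRYB L=YOOW
After move 5 (F'): F=OGGR U=BBWY R=OWGR D=OWYG L=YBOW
After move 6 (U'): U=BYBW F=YBGR R=OGGR B=OWYB L=RROW
After move 7 (R): R=GORG U=BBBR F=YWGG D=OYYO B=WWYB
Query 1: D[2] = Y
Query 2: F[3] = G
Query 3: B[0] = W
Query 4: L[0] = R
Query 5: D[3] = O
Query 6: L[2] = O

Answer: Y G W R O O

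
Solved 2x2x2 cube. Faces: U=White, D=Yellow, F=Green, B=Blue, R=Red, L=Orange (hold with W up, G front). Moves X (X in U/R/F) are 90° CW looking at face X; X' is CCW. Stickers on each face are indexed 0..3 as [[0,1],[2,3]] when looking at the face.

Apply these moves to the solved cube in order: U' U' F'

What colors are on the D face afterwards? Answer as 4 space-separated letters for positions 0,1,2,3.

After move 1 (U'): U=WWWW F=OOGG R=GGRR B=RRBB L=BBOO
After move 2 (U'): U=WWWW F=BBGG R=OORR B=GGBB L=RROO
After move 3 (F'): F=BGBG U=WWOR R=YOYR D=ROYY L=RWOW
Query: D face = ROYY

Answer: R O Y Y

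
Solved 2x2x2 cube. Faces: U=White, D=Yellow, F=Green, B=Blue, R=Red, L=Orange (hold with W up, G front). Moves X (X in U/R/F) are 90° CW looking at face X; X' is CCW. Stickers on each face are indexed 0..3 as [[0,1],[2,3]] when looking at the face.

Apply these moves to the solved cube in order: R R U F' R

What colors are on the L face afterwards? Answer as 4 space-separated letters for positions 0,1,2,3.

Answer: G Y O Y

Derivation:
After move 1 (R): R=RRRR U=WGWG F=GYGY D=YBYB B=WBWB
After move 2 (R): R=RRRR U=WYWY F=GBGB D=YWYW B=GBGB
After move 3 (U): U=WWYY F=RRGB R=GBRR B=OOGB L=GBOO
After move 4 (F'): F=RBRG U=WWGR R=WBYR D=BOYW L=GYOY
After move 5 (R): R=YWRB U=WBGG F=RORW D=BGYO B=ROWB
Query: L face = GYOY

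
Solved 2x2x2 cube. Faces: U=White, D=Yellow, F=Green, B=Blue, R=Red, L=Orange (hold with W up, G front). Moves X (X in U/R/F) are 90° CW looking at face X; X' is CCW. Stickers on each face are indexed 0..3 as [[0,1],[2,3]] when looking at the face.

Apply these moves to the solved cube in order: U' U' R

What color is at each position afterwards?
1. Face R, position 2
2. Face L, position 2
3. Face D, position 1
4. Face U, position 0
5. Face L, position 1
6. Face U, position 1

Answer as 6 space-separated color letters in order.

Answer: R O B W R B

Derivation:
After move 1 (U'): U=WWWW F=OOGG R=GGRR B=RRBB L=BBOO
After move 2 (U'): U=WWWW F=BBGG R=OORR B=GGBB L=RROO
After move 3 (R): R=RORO U=WBWG F=BYGY D=YBYG B=WGWB
Query 1: R[2] = R
Query 2: L[2] = O
Query 3: D[1] = B
Query 4: U[0] = W
Query 5: L[1] = R
Query 6: U[1] = B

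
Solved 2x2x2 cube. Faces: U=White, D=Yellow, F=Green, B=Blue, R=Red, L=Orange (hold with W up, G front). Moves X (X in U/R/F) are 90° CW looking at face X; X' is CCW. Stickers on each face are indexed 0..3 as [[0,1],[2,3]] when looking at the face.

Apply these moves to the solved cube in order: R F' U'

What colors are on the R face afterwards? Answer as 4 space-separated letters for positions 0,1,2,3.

Answer: Y Y Y R

Derivation:
After move 1 (R): R=RRRR U=WGWG F=GYGY D=YBYB B=WBWB
After move 2 (F'): F=YYGG U=WGRR R=BRYR D=OOYB L=OGOW
After move 3 (U'): U=GRWR F=OGGG R=YYYR B=BRWB L=WBOW
Query: R face = YYYR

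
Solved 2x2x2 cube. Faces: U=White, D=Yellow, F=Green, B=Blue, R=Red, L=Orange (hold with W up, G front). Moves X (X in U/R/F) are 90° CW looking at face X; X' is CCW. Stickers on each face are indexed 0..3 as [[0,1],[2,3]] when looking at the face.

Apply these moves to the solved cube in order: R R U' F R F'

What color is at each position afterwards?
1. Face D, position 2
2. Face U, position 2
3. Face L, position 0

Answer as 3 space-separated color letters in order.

After move 1 (R): R=RRRR U=WGWG F=GYGY D=YBYB B=WBWB
After move 2 (R): R=RRRR U=WYWY F=GBGB D=YWYW B=GBGB
After move 3 (U'): U=YYWW F=OOGB R=GBRR B=RRGB L=GBOO
After move 4 (F): F=GOBO U=YYOB R=WBWR D=RGYW L=GYOW
After move 5 (R): R=WWRB U=YOOO F=GGBW D=RGYR B=BRYB
After move 6 (F'): F=GWGB U=YOWR R=GWRB D=YWYR L=GOOO
Query 1: D[2] = Y
Query 2: U[2] = W
Query 3: L[0] = G

Answer: Y W G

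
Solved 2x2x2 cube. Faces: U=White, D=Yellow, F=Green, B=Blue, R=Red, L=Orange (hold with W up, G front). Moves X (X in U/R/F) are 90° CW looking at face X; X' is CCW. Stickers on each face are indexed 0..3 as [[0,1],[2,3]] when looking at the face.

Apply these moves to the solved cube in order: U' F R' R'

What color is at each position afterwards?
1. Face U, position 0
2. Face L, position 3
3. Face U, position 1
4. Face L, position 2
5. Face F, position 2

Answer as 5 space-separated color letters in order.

After move 1 (U'): U=WWWW F=OOGG R=GGRR B=RRBB L=BBOO
After move 2 (F): F=GOGO U=WWOB R=WGWR D=RGYY L=BYOY
After move 3 (R'): R=GRWW U=WBOR F=GWGB D=ROYO B=YRGB
After move 4 (R'): R=RWGW U=WGOY F=GBGR D=RWYB B=OROB
Query 1: U[0] = W
Query 2: L[3] = Y
Query 3: U[1] = G
Query 4: L[2] = O
Query 5: F[2] = G

Answer: W Y G O G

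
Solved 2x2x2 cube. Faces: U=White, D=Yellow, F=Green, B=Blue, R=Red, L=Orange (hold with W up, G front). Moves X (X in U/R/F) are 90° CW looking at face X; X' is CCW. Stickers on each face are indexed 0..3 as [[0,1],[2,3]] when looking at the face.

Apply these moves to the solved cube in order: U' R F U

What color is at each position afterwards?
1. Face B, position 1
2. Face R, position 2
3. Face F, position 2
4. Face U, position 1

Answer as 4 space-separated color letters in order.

After move 1 (U'): U=WWWW F=OOGG R=GGRR B=RRBB L=BBOO
After move 2 (R): R=RGRG U=WOWG F=OYGY D=YBYR B=WRWB
After move 3 (F): F=GOYY U=WOOB R=WGGG D=RRYR L=BYOB
After move 4 (U): U=OWBO F=WGYY R=WRGG B=BYWB L=GOOB
Query 1: B[1] = Y
Query 2: R[2] = G
Query 3: F[2] = Y
Query 4: U[1] = W

Answer: Y G Y W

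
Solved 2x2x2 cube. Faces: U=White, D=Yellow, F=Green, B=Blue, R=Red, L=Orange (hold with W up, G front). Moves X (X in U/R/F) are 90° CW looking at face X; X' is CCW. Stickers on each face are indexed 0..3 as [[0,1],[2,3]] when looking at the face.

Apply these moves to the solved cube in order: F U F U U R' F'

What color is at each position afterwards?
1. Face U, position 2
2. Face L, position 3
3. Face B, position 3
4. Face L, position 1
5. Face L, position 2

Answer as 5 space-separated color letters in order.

Answer: R W B G O

Derivation:
After move 1 (F): F=GGGG U=WWOO R=WRWR D=RRYY L=OYOY
After move 2 (U): U=OWOW F=WRGG R=BBWR B=OYBB L=GGOY
After move 3 (F): F=GWGR U=OWYG R=OBWR D=WBYY L=GROR
After move 4 (U): U=YOGW F=OBGR R=OYWR B=GRBB L=GWOR
After move 5 (U): U=GYWO F=OYGR R=GRWR B=GWBB L=OBOR
After move 6 (R'): R=RRGW U=GBWG F=OYGO D=WYYR B=YWBB
After move 7 (F'): F=YOOG U=GBRG R=YRWW D=BRYR L=OGOW
Query 1: U[2] = R
Query 2: L[3] = W
Query 3: B[3] = B
Query 4: L[1] = G
Query 5: L[2] = O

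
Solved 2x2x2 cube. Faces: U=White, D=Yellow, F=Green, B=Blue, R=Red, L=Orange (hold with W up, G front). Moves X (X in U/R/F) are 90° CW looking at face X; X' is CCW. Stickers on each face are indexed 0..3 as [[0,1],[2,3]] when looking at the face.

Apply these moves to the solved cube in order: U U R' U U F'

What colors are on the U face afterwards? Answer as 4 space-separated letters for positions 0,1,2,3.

Answer: G W R O

Derivation:
After move 1 (U): U=WWWW F=RRGG R=BBRR B=OOBB L=GGOO
After move 2 (U): U=WWWW F=BBGG R=OORR B=GGBB L=RROO
After move 3 (R'): R=OROR U=WBWG F=BWGW D=YBYG B=YGYB
After move 4 (U): U=WWGB F=ORGW R=YGOR B=RRYB L=BWOO
After move 5 (U): U=GWBW F=YGGW R=RROR B=BWYB L=OROO
After move 6 (F'): F=GWYG U=GWRO R=BRYR D=ROYG L=OWOB
Query: U face = GWRO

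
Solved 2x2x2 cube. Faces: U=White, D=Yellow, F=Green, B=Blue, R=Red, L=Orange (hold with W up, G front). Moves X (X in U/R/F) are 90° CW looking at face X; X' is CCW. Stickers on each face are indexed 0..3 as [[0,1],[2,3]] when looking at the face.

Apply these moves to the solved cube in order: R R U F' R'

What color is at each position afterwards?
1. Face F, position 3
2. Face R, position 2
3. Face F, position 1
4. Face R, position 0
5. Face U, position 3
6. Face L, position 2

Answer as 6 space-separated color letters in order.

After move 1 (R): R=RRRR U=WGWG F=GYGY D=YBYB B=WBWB
After move 2 (R): R=RRRR U=WYWY F=GBGB D=YWYW B=GBGB
After move 3 (U): U=WWYY F=RRGB R=GBRR B=OOGB L=GBOO
After move 4 (F'): F=RBRG U=WWGR R=WBYR D=BOYW L=GYOY
After move 5 (R'): R=BRWY U=WGGO F=RWRR D=BBYG B=WOOB
Query 1: F[3] = R
Query 2: R[2] = W
Query 3: F[1] = W
Query 4: R[0] = B
Query 5: U[3] = O
Query 6: L[2] = O

Answer: R W W B O O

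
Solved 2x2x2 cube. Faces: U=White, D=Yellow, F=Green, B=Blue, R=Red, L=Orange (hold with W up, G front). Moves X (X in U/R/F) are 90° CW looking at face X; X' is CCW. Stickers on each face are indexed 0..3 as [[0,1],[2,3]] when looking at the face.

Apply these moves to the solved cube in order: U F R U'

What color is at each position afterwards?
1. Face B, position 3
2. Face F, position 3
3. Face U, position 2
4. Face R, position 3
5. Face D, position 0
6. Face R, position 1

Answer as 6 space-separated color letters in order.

After move 1 (U): U=WWWW F=RRGG R=BBRR B=OOBB L=GGOO
After move 2 (F): F=GRGR U=WWOG R=WBWR D=RBYY L=GYOY
After move 3 (R): R=WWRB U=WROR F=GBGY D=RBYO B=GOWB
After move 4 (U'): U=RRWO F=GYGY R=GBRB B=WWWB L=GOOY
Query 1: B[3] = B
Query 2: F[3] = Y
Query 3: U[2] = W
Query 4: R[3] = B
Query 5: D[0] = R
Query 6: R[1] = B

Answer: B Y W B R B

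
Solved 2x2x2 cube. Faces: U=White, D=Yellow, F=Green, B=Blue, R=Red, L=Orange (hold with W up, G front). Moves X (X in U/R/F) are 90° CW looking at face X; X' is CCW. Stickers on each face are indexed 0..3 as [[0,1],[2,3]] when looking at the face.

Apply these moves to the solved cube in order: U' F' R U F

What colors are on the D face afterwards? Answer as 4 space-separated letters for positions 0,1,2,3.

After move 1 (U'): U=WWWW F=OOGG R=GGRR B=RRBB L=BBOO
After move 2 (F'): F=OGOG U=WWGR R=YGYR D=BOYY L=BWOW
After move 3 (R): R=YYRG U=WGGG F=OOOY D=BBYR B=RRWB
After move 4 (U): U=GWGG F=YYOY R=RRRG B=BWWB L=OOOW
After move 5 (F): F=OYYY U=GWWO R=GRGG D=RRYR L=OBOB
Query: D face = RRYR

Answer: R R Y R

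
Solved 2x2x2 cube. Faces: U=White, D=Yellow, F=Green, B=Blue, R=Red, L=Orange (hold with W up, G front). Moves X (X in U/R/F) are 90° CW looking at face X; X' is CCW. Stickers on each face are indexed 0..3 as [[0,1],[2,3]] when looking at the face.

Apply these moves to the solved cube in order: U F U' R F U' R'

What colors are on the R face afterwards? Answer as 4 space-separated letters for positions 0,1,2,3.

Answer: G R G R

Derivation:
After move 1 (U): U=WWWW F=RRGG R=BBRR B=OOBB L=GGOO
After move 2 (F): F=GRGR U=WWOG R=WBWR D=RBYY L=GYOY
After move 3 (U'): U=WGWO F=GYGR R=GRWR B=WBBB L=OOOY
After move 4 (R): R=WGRR U=WYWR F=GBGY D=RBYW B=OBGB
After move 5 (F): F=GGYB U=WYYO R=WGRR D=RWYW L=OROB
After move 6 (U'): U=YOWY F=ORYB R=GGRR B=WGGB L=OBOB
After move 7 (R'): R=GRGR U=YGWW F=OOYY D=RRYB B=WGWB
Query: R face = GRGR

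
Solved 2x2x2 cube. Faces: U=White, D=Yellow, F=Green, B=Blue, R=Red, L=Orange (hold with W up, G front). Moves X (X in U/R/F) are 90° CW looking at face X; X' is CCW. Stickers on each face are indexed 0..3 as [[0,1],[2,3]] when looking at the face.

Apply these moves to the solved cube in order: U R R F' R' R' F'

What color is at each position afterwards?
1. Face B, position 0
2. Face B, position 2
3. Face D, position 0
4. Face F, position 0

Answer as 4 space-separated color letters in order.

After move 1 (U): U=WWWW F=RRGG R=BBRR B=OOBB L=GGOO
After move 2 (R): R=RBRB U=WRWG F=RYGY D=YBYO B=WOWB
After move 3 (R): R=RRBB U=WYWY F=RBGO D=YWYW B=GORB
After move 4 (F'): F=BORG U=WYRB R=WRYB D=GOYW L=GYOW
After move 5 (R'): R=RBWY U=WRRG F=BYRB D=GOYG B=WOOB
After move 6 (R'): R=BYRW U=WORW F=BRRG D=GYYB B=GOOB
After move 7 (F'): F=RGBR U=WOBR R=YYGW D=YWYB L=GWOR
Query 1: B[0] = G
Query 2: B[2] = O
Query 3: D[0] = Y
Query 4: F[0] = R

Answer: G O Y R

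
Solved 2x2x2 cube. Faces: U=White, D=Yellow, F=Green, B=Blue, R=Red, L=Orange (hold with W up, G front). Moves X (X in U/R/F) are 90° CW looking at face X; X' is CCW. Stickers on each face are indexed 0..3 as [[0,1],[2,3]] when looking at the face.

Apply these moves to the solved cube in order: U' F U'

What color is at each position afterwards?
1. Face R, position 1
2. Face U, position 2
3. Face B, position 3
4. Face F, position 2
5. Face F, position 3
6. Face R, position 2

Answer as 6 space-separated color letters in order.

After move 1 (U'): U=WWWW F=OOGG R=GGRR B=RRBB L=BBOO
After move 2 (F): F=GOGO U=WWOB R=WGWR D=RGYY L=BYOY
After move 3 (U'): U=WBWO F=BYGO R=GOWR B=WGBB L=RROY
Query 1: R[1] = O
Query 2: U[2] = W
Query 3: B[3] = B
Query 4: F[2] = G
Query 5: F[3] = O
Query 6: R[2] = W

Answer: O W B G O W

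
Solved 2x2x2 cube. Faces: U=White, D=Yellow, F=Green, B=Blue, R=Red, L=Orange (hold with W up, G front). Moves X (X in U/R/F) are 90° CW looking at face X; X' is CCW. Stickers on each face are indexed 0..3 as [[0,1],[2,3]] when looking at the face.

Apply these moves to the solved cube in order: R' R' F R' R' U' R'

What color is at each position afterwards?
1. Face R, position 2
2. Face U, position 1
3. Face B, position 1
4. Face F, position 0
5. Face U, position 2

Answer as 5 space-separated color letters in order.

Answer: G G Y O W

Derivation:
After move 1 (R'): R=RRRR U=WBWB F=GWGW D=YGYG B=YBYB
After move 2 (R'): R=RRRR U=WYWY F=GBGB D=YWYW B=GBGB
After move 3 (F): F=GGBB U=WYOO R=WRYR D=RRYW L=OYOW
After move 4 (R'): R=RRWY U=WGOG F=GYBO D=RGYB B=WBRB
After move 5 (R'): R=RYRW U=WROW F=GGBG D=RYYO B=BBGB
After move 6 (U'): U=RWWO F=OYBG R=GGRW B=RYGB L=BBOW
After move 7 (R'): R=GWGR U=RGWR F=OWBO D=RYYG B=OYYB
Query 1: R[2] = G
Query 2: U[1] = G
Query 3: B[1] = Y
Query 4: F[0] = O
Query 5: U[2] = W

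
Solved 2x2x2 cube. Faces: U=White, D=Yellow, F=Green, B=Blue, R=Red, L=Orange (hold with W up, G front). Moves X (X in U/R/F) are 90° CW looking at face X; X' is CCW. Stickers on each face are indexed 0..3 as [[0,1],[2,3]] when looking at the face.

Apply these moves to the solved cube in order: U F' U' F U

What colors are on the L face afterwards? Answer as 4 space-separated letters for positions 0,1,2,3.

Answer: R G O O

Derivation:
After move 1 (U): U=WWWW F=RRGG R=BBRR B=OOBB L=GGOO
After move 2 (F'): F=RGRG U=WWBR R=YBYR D=GOYY L=GWOW
After move 3 (U'): U=WRWB F=GWRG R=RGYR B=YBBB L=OOOW
After move 4 (F): F=RGGW U=WRWO R=WGBR D=YRYY L=OGOO
After move 5 (U): U=WWOR F=WGGW R=YBBR B=OGBB L=RGOO
Query: L face = RGOO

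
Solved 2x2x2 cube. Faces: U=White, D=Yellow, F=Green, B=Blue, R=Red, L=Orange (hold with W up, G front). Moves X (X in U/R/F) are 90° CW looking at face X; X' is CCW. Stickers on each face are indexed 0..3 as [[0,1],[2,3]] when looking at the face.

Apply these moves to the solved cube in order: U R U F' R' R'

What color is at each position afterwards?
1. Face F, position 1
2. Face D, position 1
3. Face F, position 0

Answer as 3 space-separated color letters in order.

Answer: W W B

Derivation:
After move 1 (U): U=WWWW F=RRGG R=BBRR B=OOBB L=GGOO
After move 2 (R): R=RBRB U=WRWG F=RYGY D=YBYO B=WOWB
After move 3 (U): U=WWGR F=RBGY R=WORB B=GGWB L=RYOO
After move 4 (F'): F=BYRG U=WWWR R=BOYB D=YOYO L=RROG
After move 5 (R'): R=OBBY U=WWWG F=BWRR D=YYYG B=OGOB
After move 6 (R'): R=BYOB U=WOWO F=BWRG D=YWYR B=GGYB
Query 1: F[1] = W
Query 2: D[1] = W
Query 3: F[0] = B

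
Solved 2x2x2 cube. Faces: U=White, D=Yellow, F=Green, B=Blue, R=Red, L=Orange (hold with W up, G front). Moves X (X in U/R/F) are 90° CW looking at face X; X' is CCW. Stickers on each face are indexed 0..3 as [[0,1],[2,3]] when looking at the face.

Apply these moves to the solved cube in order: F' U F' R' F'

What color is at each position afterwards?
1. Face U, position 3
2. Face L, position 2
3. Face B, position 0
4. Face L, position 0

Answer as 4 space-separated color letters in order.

After move 1 (F'): F=GGGG U=WWRR R=YRYR D=OOYY L=OWOW
After move 2 (U): U=RWRW F=YRGG R=BBYR B=OWBB L=GGOW
After move 3 (F'): F=RGYG U=RWBY R=OBOR D=GWYY L=GWOR
After move 4 (R'): R=BROO U=RBBO F=RWYY D=GGYG B=YWWB
After move 5 (F'): F=WYRY U=RBBO R=GRGO D=WRYG L=GOOB
Query 1: U[3] = O
Query 2: L[2] = O
Query 3: B[0] = Y
Query 4: L[0] = G

Answer: O O Y G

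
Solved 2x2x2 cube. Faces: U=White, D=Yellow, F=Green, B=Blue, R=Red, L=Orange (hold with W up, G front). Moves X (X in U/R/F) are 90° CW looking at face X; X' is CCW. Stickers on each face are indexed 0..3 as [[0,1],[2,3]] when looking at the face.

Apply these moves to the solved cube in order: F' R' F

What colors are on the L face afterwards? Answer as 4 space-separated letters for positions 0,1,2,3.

Answer: O O O G

Derivation:
After move 1 (F'): F=GGGG U=WWRR R=YRYR D=OOYY L=OWOW
After move 2 (R'): R=RRYY U=WBRB F=GWGR D=OGYG B=YBOB
After move 3 (F): F=GGRW U=WBWW R=RRBY D=YRYG L=OOOG
Query: L face = OOOG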